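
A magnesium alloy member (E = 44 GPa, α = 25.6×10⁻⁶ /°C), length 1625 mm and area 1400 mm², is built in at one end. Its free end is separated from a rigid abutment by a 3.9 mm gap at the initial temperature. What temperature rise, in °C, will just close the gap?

ΔT ≈ 93.8 °C

Contact occurs when the free expansion equals the gap: αΔT L = 3.9 mm.
So ΔT = g/(αL) = 3.9/(25.6×10⁻⁶ × 1625) = 93.75 °C.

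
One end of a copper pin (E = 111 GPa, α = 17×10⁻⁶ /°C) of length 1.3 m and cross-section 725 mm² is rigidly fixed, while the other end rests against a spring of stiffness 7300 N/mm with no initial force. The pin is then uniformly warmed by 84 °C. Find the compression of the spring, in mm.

Free thermal expansion: δ_free = αΔT L = 17×10⁻⁶ × 84 × 1300 = 1.856 mm.
Let P be the compressive force at the spring. The pin shortens elastically by PL/(AE) and the spring compresses by P/k; together these equal δ_free.
So P = δ_free / [L/(AE) + 1/k] = 1.856 / [ 1300/(725×111×10³) + 1/(7300) ].
P = 1.856 / 0.0001531 = 12120 N.
Spring compression = P/k = 12120/(7300) = 1.661 mm.

δ ≈ 1.66 mm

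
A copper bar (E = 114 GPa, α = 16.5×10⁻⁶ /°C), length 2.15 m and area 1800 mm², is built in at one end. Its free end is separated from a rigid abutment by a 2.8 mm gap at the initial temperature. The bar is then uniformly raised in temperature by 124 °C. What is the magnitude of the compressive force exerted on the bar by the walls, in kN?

P ≈ 153 kN

If the wall were absent the bar would grow by αΔT L = 16.5×10⁻⁶ × 124 × 2150 = 4.399 mm.
After closing the 2.8 mm clearance, 4.399 − 2.8 = 1.599 mm of expansion remains to be suppressed by the wall.
Compatibility: PL/(AE) = 1.599 mm, so σ = P/A = E × (1.599/2150) = 84.78 MPa.
P = σA = 84.78 × 1800 = 152.6 kN.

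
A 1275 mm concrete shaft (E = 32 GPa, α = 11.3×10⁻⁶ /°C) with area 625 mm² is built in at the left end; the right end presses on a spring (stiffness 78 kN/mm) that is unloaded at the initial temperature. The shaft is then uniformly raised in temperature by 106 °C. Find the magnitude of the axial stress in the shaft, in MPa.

σ ≈ 31.9 MPa (compressive)

Free thermal expansion: δ_free = αΔT L = 11.3×10⁻⁶ × 106 × 1275 = 1.527 mm.
With a force P in the spring, the elastic change of the shaft is PL/(AE) and that of the spring is P/k; compatibility requires their sum to equal δ_free.
So P = δ_free / [L/(AE) + 1/k] = 1.527 / [ 1275/(625×32×10³) + 1/(78×10³) ].
P = 1.527 / 7.657×10⁻⁵ = 19940 N.
σ = P/A = 19940/625 = 31.91 MPa.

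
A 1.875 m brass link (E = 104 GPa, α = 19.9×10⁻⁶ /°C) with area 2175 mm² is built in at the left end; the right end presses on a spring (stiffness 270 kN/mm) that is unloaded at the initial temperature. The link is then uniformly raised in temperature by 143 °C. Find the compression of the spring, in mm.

δ ≈ 1.65 mm

The unrestrained thermal change is αΔT L = 19.9×10⁻⁶ × 143 × 1875 = 5.336 mm.
Let P be the compressive force at the spring. The link shortens elastically by PL/(AE) and the spring compresses by P/k; together these equal δ_free.
So P = δ_free / [L/(AE) + 1/k] = 5.336 / [ 1875/(2175×104×10³) + 1/(270×10³) ].
P = 5.336 / 1.199×10⁻⁵ = 444900 N.
Spring compression = P/k = 444900/(270×10³) = 1.648 mm.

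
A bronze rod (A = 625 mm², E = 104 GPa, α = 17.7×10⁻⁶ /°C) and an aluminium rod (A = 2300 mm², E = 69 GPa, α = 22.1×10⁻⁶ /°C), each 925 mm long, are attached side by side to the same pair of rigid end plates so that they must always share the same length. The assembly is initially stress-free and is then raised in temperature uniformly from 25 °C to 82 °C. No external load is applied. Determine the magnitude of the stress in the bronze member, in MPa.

σ ≈ 18.5 MPa (tensile)

Equilibrium of a rigid end plate with no external load gives equal and opposite internal forces ±P in the two members. Since α_{aluminium} > α_{bronze}, heating drives the aluminium into compression and the bronze into tension.
Compatibility of the two members (thermal + elastic change equal): (α₁ − α₂)ΔT = P·[1/(A₁E₁) + 1/(A₂E₂)].
|α₁ − α₂|·ΔT = 4.4×10⁻⁶ × 57 = 0.0002508.
1/(A₁E₁) + 1/(A₂E₂) = 1/(625×104×10³) + 1/(2300×69×10³) = 2.169×10⁻⁸ N⁻¹.
P = 0.0002508 / 2.169×10⁻⁸ = 11570 N = 11.57 kN.
σ_{bronze} = P/A₁ = 11570/625 = 18.5 MPa, tensile.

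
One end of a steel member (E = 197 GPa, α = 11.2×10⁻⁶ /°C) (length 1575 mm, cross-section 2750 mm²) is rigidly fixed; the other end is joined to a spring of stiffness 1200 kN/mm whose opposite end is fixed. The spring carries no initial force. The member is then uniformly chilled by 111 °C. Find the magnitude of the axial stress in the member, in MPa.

σ ≈ 190 MPa (tensile)

Free thermal contraction: δ_free = αΔT L = 11.2×10⁻⁶ × 111 × 1575 = 1.958 mm.
Let P be the tensile force in the spring. The member extends elastically by PL/(AE) and the spring stretches by P/k; together these equal δ_free.
So P = δ_free / [L/(AE) + 1/k] = 1.958 / [ 1575/(2750×197×10³) + 1/(1200×10³) ].
P = 1.958 / 3.741×10⁻⁶ = 523500 N.
σ = P/A = 523500/2750 = 190.3 MPa.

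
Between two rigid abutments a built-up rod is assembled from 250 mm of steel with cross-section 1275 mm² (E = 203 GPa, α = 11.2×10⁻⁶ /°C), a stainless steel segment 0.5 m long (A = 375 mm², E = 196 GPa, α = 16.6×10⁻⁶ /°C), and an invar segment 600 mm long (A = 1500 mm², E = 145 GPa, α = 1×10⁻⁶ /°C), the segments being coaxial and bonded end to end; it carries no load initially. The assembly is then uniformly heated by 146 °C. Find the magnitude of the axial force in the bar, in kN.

P ≈ 162 kN (compressive)

Free thermal expansion of the whole bar: Σ αᵢΔT Lᵢ = 11.2×10⁻⁶×146×250 + 16.6×10⁻⁶×146×500 + 1×10⁻⁶×146×600 = 1.708 mm.
Since the ends are fixed, an axial force P builds up, equal in every segment, with P · Σ Lᵢ/(AᵢEᵢ) = δ_free.
The series flexibility is Σ Lᵢ/(AᵢEᵢ) = 250/(1275×203×10³) + 500/(375×196×10³) + 600/(1500×145×10³) = 1.053×10⁻⁵ mm/N.
So P = 1.708 / 1.053×10⁻⁵ = 162.3 kN, compressive.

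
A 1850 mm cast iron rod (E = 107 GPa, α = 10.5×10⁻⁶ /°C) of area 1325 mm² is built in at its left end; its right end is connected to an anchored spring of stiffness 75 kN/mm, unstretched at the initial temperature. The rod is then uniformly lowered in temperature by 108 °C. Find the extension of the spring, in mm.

δ ≈ 1.06 mm

The unrestrained thermal change is αΔT L = 10.5×10⁻⁶ × 108 × 1850 = 2.098 mm.
With a force P in the spring, the elastic change of the rod is PL/(AE) and that of the spring is P/k; compatibility requires their sum to equal δ_free.
So P = δ_free / [L/(AE) + 1/k] = 2.098 / [ 1850/(1325×107×10³) + 1/(75×10³) ].
P = 2.098 / 2.638×10⁻⁵ = 79520 N.
Spring extension = P/k = 79520/(75×10³) = 1.06 mm.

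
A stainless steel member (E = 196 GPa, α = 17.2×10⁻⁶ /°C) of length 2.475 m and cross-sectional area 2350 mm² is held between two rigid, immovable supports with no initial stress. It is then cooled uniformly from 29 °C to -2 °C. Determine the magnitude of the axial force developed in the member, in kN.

The ends cannot move, so σ = EαΔT = 196×10³ × 17.2×10⁻⁶ × 31 = 104.5 MPa.
P = AEαΔT = 2350 × 196×10³ × 17.2×10⁻⁶ × 31 = 245.6 kN (tensile).

P ≈ 246 kN (tensile)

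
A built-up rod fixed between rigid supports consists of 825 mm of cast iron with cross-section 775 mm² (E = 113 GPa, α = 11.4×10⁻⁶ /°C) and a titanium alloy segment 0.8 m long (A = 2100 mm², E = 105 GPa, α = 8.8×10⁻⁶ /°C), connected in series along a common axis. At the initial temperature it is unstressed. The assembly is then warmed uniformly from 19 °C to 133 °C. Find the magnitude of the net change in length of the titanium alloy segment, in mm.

|ΔL| ≈ 0.281 mm

If the supports were absent, the total length change would be Σ αᵢΔT Lᵢ = 11.4×10⁻⁶×114×825 + 8.8×10⁻⁶×114×800 = 1.875 mm.
Since the ends are fixed, an axial force P builds up, equal in every segment, with P · Σ Lᵢ/(AᵢEᵢ) = δ_free.
The series flexibility is Σ Lᵢ/(AᵢEᵢ) = 825/(775×113×10³) + 800/(2100×105×10³) = 1.305×10⁻⁵ mm/N.
P = 1.875 / 1.305×10⁻⁵ = 143700 N = 143.7 kN, compressive.
For the titanium alloy segment, free thermal change = 8.8×10⁻⁶×114×800 = 0.8026 mm and elastic change from P = 143700×800/(2100×105×10³) = 0.5213 mm; these oppose, so the net change is 0.281 mm (segment lengthens).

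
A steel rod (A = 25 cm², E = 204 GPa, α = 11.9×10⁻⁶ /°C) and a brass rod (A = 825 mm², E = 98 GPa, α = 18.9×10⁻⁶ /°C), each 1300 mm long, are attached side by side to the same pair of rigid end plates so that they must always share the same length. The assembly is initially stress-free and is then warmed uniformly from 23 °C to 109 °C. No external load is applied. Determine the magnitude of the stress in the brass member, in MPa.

Both members must finish at the same length. With the larger α, the brass tends to over-expand; the plates restrain it, putting the brass in compression and the steel in tension. With no external load the two internal forces are equal and opposite, magnitude P.
Equating the net (thermal + elastic) strains gives |α₁ − α₂|·ΔT = P·[1/(A₁E₁) + 1/(A₂E₂)].
|α₁ − α₂|·ΔT = 7×10⁻⁶ × 86 = 0.000602.
1/(A₁E₁) + 1/(A₂E₂) = 1/(2500×204×10³) + 1/(825×98×10³) = 1.433×10⁻⁸ N⁻¹.
So P = 0.000602 / 1.433×10⁻⁸ = 42.01 kN.
σ_{brass} = P/A₂ = 42010/825 = 50.92 MPa, compressive.

σ ≈ 50.9 MPa (compressive)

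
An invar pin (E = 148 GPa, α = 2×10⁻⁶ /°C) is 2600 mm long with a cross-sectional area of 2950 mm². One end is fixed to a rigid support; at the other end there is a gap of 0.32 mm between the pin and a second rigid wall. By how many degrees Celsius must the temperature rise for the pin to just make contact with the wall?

The gap closes when αΔT L = 0.32 mm, since the pin is still unstressed at that instant.
So ΔT = g/(αL) = 0.32/(2×10⁻⁶ × 2600) = 61.54 °C.

ΔT ≈ 61.5 °C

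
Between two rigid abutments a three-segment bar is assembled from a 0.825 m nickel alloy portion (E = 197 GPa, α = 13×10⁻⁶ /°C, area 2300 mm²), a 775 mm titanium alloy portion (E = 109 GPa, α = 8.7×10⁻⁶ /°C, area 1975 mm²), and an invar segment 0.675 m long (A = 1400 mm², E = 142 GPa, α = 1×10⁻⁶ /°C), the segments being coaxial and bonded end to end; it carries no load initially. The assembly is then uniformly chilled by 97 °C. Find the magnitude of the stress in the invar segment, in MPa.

σ ≈ 143 MPa (tensile)

With the walls removed the bar would change length by δ_free = Σ αᵢΔT Lᵢ = 13×10⁻⁶×97×825 + 8.7×10⁻⁶×97×775 + 1×10⁻⁶×97×675 = 1.76 mm.
The rigid supports impose zero overall length change; the single axial force P common to all segments must satisfy P Σ Lᵢ/(AᵢEᵢ) = δ_free.
Σ Lᵢ/(AᵢEᵢ) = 825/(2300×197×10³) + 775/(1975×109×10³) + 675/(1400×142×10³) = 8.816×10⁻⁶ mm/N.
P = 1.76 / 8.816×10⁻⁶ = 199600 N = 199.6 kN, tensile.
σ_{invar} = P / A = 199600 / 1400 = 142.6 MPa.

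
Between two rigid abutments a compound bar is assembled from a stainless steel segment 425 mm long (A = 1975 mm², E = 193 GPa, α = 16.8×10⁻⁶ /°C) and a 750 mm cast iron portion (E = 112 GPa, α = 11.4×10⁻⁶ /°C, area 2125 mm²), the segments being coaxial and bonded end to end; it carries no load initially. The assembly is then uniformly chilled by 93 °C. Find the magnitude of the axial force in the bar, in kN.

If the supports were absent, the total length change would be Σ αᵢΔT Lᵢ = 16.8×10⁻⁶×93×425 + 11.4×10⁻⁶×93×750 = 1.459 mm.
The rigid supports impose zero overall length change; the single axial force P common to all segments must satisfy P Σ Lᵢ/(AᵢEᵢ) = δ_free.
Σ Lᵢ/(AᵢEᵢ) = 425/(1975×193×10³) + 750/(2125×112×10³) = 4.266×10⁻⁶ mm/N.
So P = 1.459 / 4.266×10⁻⁶ = 342 kN, tensile.

P ≈ 342 kN (tensile)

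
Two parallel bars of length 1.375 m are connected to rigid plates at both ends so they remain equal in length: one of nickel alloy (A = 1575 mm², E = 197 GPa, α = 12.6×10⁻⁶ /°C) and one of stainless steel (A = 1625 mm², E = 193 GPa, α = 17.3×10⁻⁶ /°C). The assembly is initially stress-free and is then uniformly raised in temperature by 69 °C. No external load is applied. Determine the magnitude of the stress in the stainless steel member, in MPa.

Equilibrium of a rigid end plate with no external load gives equal and opposite internal forces ±P in the two members. Since α_{stainless steel} > α_{nickel alloy}, heating drives the stainless steel into compression and the nickel alloy into tension.
Equating the net (thermal + elastic) strains gives |α₁ − α₂|·ΔT = P·[1/(A₁E₁) + 1/(A₂E₂)].
|α₁ − α₂|·ΔT = 4.7×10⁻⁶ × 69 = 0.0003243.
1/(A₁E₁) + 1/(A₂E₂) = 1/(1575×197×10³) + 1/(1625×193×10³) = 6.411×10⁻⁹ N⁻¹.
P = 0.0003243 / 6.411×10⁻⁹ = 50580 N = 50.58 kN.
σ_{stainless steel} = P/A₂ = 50580/1625 = 31.13 MPa, compressive.

σ ≈ 31.1 MPa (compressive)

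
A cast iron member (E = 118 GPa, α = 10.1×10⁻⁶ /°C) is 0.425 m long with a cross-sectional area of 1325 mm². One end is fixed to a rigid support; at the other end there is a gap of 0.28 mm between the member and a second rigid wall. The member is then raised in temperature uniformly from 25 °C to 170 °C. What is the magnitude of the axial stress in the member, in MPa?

σ ≈ 95.1 MPa (compressive)

If the wall were absent the member would grow by αΔT L = 10.1×10⁻⁶ × 145 × 425 = 0.6224 mm.
After closing the 0.28 mm clearance, 0.6224 − 0.28 = 0.3424 mm of expansion remains to be suppressed by the wall.
Compatibility: PL/(AE) = 0.3424 mm, so σ = P/A = E × (0.3424/425) = 95.07 MPa.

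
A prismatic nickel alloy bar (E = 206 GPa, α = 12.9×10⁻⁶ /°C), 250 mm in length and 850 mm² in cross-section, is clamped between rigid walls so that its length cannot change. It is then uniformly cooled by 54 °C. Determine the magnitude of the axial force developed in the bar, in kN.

The ends cannot move, so σ = EαΔT = 206×10³ × 12.9×10⁻⁶ × 54 = 143.5 MPa.
P = AEαΔT = 850 × 206×10³ × 12.9×10⁻⁶ × 54 = 122 kN (tensile).

P ≈ 122 kN (tensile)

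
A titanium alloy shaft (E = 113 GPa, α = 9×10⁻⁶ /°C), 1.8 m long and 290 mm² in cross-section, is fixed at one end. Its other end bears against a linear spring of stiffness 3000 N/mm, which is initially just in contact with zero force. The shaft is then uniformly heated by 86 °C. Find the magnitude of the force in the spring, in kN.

Free thermal expansion: δ_free = αΔT L = 9×10⁻⁶ × 86 × 1800 = 1.393 mm.
With a force P in the spring, the elastic change of the shaft is PL/(AE) and that of the spring is P/k; compatibility requires their sum to equal δ_free.
So P = δ_free / [L/(AE) + 1/k] = 1.393 / [ 1800/(290×113×10³) + 1/(3000) ].
P = 1.393 / 0.0003883 = 3588 N.

P ≈ 3.59 kN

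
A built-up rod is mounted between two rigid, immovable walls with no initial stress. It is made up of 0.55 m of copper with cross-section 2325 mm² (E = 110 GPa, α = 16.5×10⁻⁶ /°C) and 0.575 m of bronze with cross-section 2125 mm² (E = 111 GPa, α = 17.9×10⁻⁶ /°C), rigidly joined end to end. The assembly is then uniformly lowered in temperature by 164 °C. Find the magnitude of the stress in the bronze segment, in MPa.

σ ≈ 326 MPa (tensile)

If the supports were absent, the total length change would be Σ αᵢΔT Lᵢ = 16.5×10⁻⁶×164×550 + 17.9×10⁻⁶×164×575 = 3.176 mm.
The walls prevent any net length change, so an axial force P (same in every segment) develops. Compatibility: P · Σ Lᵢ/(AᵢEᵢ) = δ_free.
Σ Lᵢ/(AᵢEᵢ) = 550/(2325×110×10³) + 575/(2125×111×10³) = 4.588×10⁻⁶ mm/N.
P = 3.176 / 4.588×10⁻⁶ = 692300 N = 692.3 kN, tensile.
σ_{bronze} = P / A = 692300 / 2125 = 325.8 MPa.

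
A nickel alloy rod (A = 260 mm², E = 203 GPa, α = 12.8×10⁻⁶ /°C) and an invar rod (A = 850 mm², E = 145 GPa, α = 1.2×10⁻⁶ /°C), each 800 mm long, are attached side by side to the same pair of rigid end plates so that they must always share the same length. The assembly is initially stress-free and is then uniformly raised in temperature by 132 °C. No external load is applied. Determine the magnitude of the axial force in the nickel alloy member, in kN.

P ≈ 56.6 kN (compressive in the nickel alloy)

Both members must finish at the same length. With the larger α, the nickel alloy tends to over-expand; the plates restrain it, putting the nickel alloy in compression and the invar in tension. With no external load the two internal forces are equal and opposite, magnitude P.
Setting the final lengths equal and cancelling L: (α₁ − α₂)ΔT = P/(A₁E₁) + P/(A₂E₂).
|α₁ − α₂|·ΔT = 11.6×10⁻⁶ × 132 = 0.001531.
1/(A₁E₁) + 1/(A₂E₂) = 1/(260×203×10³) + 1/(850×145×10³) = 2.706×10⁻⁸ N⁻¹.
So P = 0.001531 / 2.706×10⁻⁸ = 56.59 kN.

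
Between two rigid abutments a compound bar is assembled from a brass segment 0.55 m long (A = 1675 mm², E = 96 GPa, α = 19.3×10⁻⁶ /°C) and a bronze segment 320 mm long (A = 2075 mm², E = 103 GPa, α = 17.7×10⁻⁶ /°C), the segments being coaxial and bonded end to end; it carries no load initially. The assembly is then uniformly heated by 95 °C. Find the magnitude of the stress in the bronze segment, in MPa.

σ ≈ 152 MPa (compressive)

If the supports were absent, the total length change would be Σ αᵢΔT Lᵢ = 19.3×10⁻⁶×95×550 + 17.7×10⁻⁶×95×320 = 1.547 mm.
Since the ends are fixed, an axial force P builds up, equal in every segment, with P · Σ Lᵢ/(AᵢEᵢ) = δ_free.
Σ Lᵢ/(AᵢEᵢ) = 550/(1675×96×10³) + 320/(2075×103×10³) = 4.918×10⁻⁶ mm/N.
Hence P = δ_free / Σ(L/AE) = 1.547/4.918×10⁻⁶ = 314.5 kN (compressive).
σ_{bronze} = P / A = 314500 / 2075 = 151.6 MPa.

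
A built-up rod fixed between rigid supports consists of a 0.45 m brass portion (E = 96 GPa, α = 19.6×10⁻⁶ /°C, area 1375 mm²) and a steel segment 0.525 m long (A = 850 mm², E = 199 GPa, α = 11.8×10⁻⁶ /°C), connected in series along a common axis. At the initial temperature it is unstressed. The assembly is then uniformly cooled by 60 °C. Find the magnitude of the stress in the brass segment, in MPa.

σ ≈ 101 MPa (tensile)

If the supports were absent, the total length change would be Σ αᵢΔT Lᵢ = 19.6×10⁻⁶×60×450 + 11.8×10⁻⁶×60×525 = 0.9009 mm.
The walls prevent any net length change, so an axial force P (same in every segment) develops. Compatibility: P · Σ Lᵢ/(AᵢEᵢ) = δ_free.
The series flexibility is Σ Lᵢ/(AᵢEᵢ) = 450/(1375×96×10³) + 525/(850×199×10³) = 6.513×10⁻⁶ mm/N.
Hence P = δ_free / Σ(L/AE) = 0.9009/6.513×10⁻⁶ = 138.3 kN (tensile).
σ_{brass} = P / A = 138300 / 1375 = 100.6 MPa.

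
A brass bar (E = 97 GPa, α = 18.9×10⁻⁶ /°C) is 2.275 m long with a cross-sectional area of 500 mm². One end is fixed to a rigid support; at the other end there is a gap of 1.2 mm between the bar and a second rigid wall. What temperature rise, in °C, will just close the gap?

The gap closes when αΔT L = 1.2 mm, since the bar is still unstressed at that instant.
So ΔT = g/(αL) = 1.2/(18.9×10⁻⁶ × 2275) = 27.91 °C.

ΔT ≈ 27.9 °C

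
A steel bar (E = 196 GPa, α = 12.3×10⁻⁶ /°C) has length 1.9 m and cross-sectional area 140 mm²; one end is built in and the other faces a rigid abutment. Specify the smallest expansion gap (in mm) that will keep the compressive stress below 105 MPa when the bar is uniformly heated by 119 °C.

With no wall the bar would lengthen by αΔT L = 12.3×10⁻⁶ × 119 × 1900 = 2.781 mm.
At the allowable stress the elastic shortening the wall may impose is σL/E = 105 × 1900 / (196×10³) = 1.018 mm.
So the gap has to take up the difference, g_min = δ_free − σL/E = 2.781 − 1.018 = 1.763 mm.

g ≈ 1.76 mm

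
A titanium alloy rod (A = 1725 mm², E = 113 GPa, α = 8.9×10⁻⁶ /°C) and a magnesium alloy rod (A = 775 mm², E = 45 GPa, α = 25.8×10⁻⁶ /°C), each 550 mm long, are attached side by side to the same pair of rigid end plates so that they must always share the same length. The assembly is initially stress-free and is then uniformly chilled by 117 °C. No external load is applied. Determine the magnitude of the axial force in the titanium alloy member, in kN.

P ≈ 58.5 kN (compressive in the titanium alloy)

Both members must finish at the same length. With the larger α, the magnesium alloy tends to over-contract; the plates restrain it, putting the magnesium alloy in tension and the titanium alloy in compression. With no external load the two internal forces are equal and opposite, magnitude P.
Setting the final lengths equal and cancelling L: (α₁ − α₂)ΔT = P/(A₁E₁) + P/(A₂E₂).
|α₁ − α₂|·ΔT = 16.9×10⁻⁶ × 117 = 0.001977.
1/(A₁E₁) + 1/(A₂E₂) = 1/(1725×113×10³) + 1/(775×45×10³) = 3.38×10⁻⁸ N⁻¹.
So P = 0.001977 / 3.38×10⁻⁸ = 58.49 kN.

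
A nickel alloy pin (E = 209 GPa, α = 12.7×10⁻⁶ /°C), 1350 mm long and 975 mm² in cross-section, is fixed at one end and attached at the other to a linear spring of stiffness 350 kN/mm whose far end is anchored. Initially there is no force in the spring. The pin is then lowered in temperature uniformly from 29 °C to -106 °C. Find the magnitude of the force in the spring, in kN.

P ≈ 244 kN

If the spring were absent the pin would shorten by αΔT L = 12.7×10⁻⁶ × 135 × 1350 = 2.315 mm.
Let P be the tensile force in the spring. The pin extends elastically by PL/(AE) and the spring stretches by P/k; together these equal δ_free.
So P = δ_free / [L/(AE) + 1/k] = 2.315 / [ 1350/(975×209×10³) + 1/(350×10³) ].
P = 2.315 / 9.482×10⁻⁶ = 244100 N.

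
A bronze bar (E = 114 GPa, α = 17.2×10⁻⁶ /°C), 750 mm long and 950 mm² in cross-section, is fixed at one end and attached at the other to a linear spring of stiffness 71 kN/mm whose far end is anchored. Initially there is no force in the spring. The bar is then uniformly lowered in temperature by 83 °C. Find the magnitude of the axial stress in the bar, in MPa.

σ ≈ 53.6 MPa (tensile)

If the spring were absent the bar would shorten by αΔT L = 17.2×10⁻⁶ × 83 × 750 = 1.071 mm.
Let P be the tensile force in the spring. The bar extends elastically by PL/(AE) and the spring stretches by P/k; together these equal δ_free.
P [ L/(AE) + 1/k ] = δ_free → P [ 750/(950×114×10³) + 1/(71×10³) ] = 1.071.
P = 1.071 / 2.101×10⁻⁵ = 50960 N.
σ = P/A = 50960/950 = 53.64 MPa.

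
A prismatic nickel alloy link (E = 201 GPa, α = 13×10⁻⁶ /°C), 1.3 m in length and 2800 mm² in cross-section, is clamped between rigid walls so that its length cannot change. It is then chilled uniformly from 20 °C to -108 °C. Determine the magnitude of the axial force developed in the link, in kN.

The ends cannot move, so σ = EαΔT = 201×10³ × 13×10⁻⁶ × 128 = 334.5 MPa.
P = AEαΔT = 2800 × 201×10³ × 13×10⁻⁶ × 128 = 936.5 kN (tensile).

P ≈ 936 kN (tensile)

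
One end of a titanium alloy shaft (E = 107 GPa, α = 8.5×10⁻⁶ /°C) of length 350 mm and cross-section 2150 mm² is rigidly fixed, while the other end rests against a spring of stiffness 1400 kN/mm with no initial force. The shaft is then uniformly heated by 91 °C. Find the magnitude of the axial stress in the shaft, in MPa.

The unrestrained thermal change is αΔT L = 8.5×10⁻⁶ × 91 × 350 = 0.2707 mm.
Let P be the compressive force at the spring. The shaft shortens elastically by PL/(AE) and the spring compresses by P/k; together these equal δ_free.
So P = δ_free / [L/(AE) + 1/k] = 0.2707 / [ 350/(2150×107×10³) + 1/(1400×10³) ].
P = 0.2707 / 2.236×10⁻⁶ = 121100 N.
σ = P/A = 121100/2150 = 56.32 MPa.

σ ≈ 56.3 MPa (compressive)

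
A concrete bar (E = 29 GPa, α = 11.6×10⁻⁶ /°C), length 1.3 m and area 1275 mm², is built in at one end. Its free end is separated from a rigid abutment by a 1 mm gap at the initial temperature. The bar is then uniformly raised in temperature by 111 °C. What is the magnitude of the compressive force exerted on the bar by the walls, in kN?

If the wall were absent the bar would grow by αΔT L = 11.6×10⁻⁶ × 111 × 1300 = 1.674 mm.
The gap closes (δ_free > 1 mm) and the wall then resists a further 1.674 − 1 = 0.6739 mm of expansion.
That suppressed elongation corresponds to σ = E·Δ/L = 29×10³ × 0.6739/1300 = 15.03 MPa.
Force on the wall = σA = 15.03 × 1275 mm² = 19.17 kN.

P ≈ 19.2 kN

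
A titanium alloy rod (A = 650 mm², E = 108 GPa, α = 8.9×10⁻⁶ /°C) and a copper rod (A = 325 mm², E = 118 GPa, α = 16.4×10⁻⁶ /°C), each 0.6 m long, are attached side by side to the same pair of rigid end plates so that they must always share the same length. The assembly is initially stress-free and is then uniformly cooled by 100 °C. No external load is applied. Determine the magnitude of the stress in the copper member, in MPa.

σ ≈ 57.2 MPa (tensile)

Equilibrium of a rigid end plate with no external load gives equal and opposite internal forces ±P in the two members. Since α_{copper} > α_{titanium alloy}, cooling drives the copper into tension and the titanium alloy into compression.
Setting the final lengths equal and cancelling L: (α₁ − α₂)ΔT = P/(A₁E₁) + P/(A₂E₂).
|α₁ − α₂|·ΔT = 7.5×10⁻⁶ × 100 = 0.00075.
1/(A₁E₁) + 1/(A₂E₂) = 1/(650×108×10³) + 1/(325×118×10³) = 4.032×10⁻⁸ N⁻¹.
P = 0.00075 / 4.032×10⁻⁸ = 18600 N = 18.6 kN.
σ_{copper} = P/A₂ = 18600/325 = 57.23 MPa, tensile.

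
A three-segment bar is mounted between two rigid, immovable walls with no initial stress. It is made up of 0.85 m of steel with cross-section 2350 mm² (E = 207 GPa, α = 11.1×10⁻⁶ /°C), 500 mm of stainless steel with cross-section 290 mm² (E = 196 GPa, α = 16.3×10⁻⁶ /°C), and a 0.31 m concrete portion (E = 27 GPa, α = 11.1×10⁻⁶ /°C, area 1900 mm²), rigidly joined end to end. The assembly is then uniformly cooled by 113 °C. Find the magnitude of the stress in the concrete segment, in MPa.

With the walls removed the bar would change length by δ_free = Σ αᵢΔT Lᵢ = 11.1×10⁻⁶×113×850 + 16.3×10⁻⁶×113×500 + 11.1×10⁻⁶×113×310 = 2.376 mm.
The walls prevent any net length change, so an axial force P (same in every segment) develops. Compatibility: P · Σ Lᵢ/(AᵢEᵢ) = δ_free.
Σ Lᵢ/(AᵢEᵢ) = 850/(2350×207×10³) + 500/(290×196×10³) + 310/(1900×27×10³) = 1.659×10⁻⁵ mm/N.
P = 2.376 / 1.659×10⁻⁵ = 143200 N = 143.2 kN, tensile.
σ_{concrete} = P / A = 143200 / 1900 = 75.39 MPa.

σ ≈ 75.4 MPa (tensile)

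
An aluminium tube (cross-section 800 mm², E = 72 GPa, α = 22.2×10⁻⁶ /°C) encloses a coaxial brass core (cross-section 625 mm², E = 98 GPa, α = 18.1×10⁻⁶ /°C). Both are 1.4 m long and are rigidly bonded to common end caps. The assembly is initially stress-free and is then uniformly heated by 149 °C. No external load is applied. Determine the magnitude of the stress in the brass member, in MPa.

Equilibrium of a rigid end plate with no external load gives equal and opposite internal forces ±P in the two members. Since α_{aluminium} > α_{brass}, heating drives the aluminium into compression and the brass into tension.
Setting the final lengths equal and cancelling L: (α₁ − α₂)ΔT = P/(A₁E₁) + P/(A₂E₂).
|α₁ − α₂|·ΔT = 4.1×10⁻⁶ × 149 = 0.0006109.
1/(A₁E₁) + 1/(A₂E₂) = 1/(800×72×10³) + 1/(625×98×10³) = 3.369×10⁻⁸ N⁻¹.
P = 0.0006109 / 3.369×10⁻⁸ = 18130 N = 18.13 kN.
σ_{brass} = P/A₂ = 18130/625 = 29.01 MPa, tensile.

σ ≈ 29 MPa (tensile)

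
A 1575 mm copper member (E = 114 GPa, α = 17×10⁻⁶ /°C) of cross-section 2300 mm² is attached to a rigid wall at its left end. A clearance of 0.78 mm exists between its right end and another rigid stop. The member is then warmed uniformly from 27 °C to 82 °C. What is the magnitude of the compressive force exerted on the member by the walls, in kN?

Free thermal elongation = αΔT L = 17×10⁻⁶ × 55 × 1575 = 1.473 mm.
After closing the 0.78 mm clearance, 1.473 − 0.78 = 0.6926 mm of expansion remains to be suppressed by the wall.
That suppressed elongation corresponds to σ = E·Δ/L = 114×10³ × 0.6926/1575 = 50.13 MPa.
P = σA = 50.13 × 2300 = 115.3 kN.

P ≈ 115 kN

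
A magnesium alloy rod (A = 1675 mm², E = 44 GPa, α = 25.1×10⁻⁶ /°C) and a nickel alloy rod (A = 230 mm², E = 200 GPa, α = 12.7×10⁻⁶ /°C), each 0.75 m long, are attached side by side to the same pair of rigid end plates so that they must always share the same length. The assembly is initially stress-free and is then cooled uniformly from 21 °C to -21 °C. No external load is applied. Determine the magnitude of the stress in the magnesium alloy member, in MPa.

Equilibrium of a rigid end plate with no external load gives equal and opposite internal forces ±P in the two members. Since α_{magnesium alloy} > α_{nickel alloy}, cooling drives the magnesium alloy into tension and the nickel alloy into compression.
Setting the final lengths equal and cancelling L: (α₁ − α₂)ΔT = P/(A₁E₁) + P/(A₂E₂).
|α₁ − α₂|·ΔT = 12.4×10⁻⁶ × 42 = 0.0005208.
1/(A₁E₁) + 1/(A₂E₂) = 1/(1675×44×10³) + 1/(230×200×10³) = 3.531×10⁻⁸ N⁻¹.
P = 0.0005208 / 3.531×10⁻⁸ = 14750 N = 14.75 kN.
σ_{magnesium alloy} = P/A₁ = 14750/1675 = 8.806 MPa, tensile.

σ ≈ 8.81 MPa (tensile)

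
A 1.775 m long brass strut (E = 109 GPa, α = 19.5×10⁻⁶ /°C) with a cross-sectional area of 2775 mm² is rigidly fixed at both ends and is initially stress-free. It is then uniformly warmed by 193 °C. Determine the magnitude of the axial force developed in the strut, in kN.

Full restraint means ε = 0, so the stress is σ = EαΔT = 109×10³ × 19.5×10⁻⁶ × 193 = 410.2 MPa.
P = AEαΔT = 2775 × 109×10³ × 19.5×10⁻⁶ × 193 = 1138 kN (compressive).

P ≈ 1140 kN (compressive)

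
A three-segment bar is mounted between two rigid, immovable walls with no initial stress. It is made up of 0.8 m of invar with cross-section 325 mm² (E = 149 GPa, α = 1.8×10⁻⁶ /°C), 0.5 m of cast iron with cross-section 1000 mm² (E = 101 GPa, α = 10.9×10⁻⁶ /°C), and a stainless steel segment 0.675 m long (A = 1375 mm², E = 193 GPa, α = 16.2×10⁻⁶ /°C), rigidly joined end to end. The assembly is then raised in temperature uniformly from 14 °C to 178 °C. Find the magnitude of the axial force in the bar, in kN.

With the walls removed the bar would change length by δ_free = Σ αᵢΔT Lᵢ = 1.8×10⁻⁶×164×800 + 10.9×10⁻⁶×164×500 + 16.2×10⁻⁶×164×675 = 2.923 mm.
The rigid supports impose zero overall length change; the single axial force P common to all segments must satisfy P Σ Lᵢ/(AᵢEᵢ) = δ_free.
Σ Lᵢ/(AᵢEᵢ) = 800/(325×149×10³) + 500/(1000×101×10³) + 675/(1375×193×10³) = 2.401×10⁻⁵ mm/N.
P = 2.923 / 2.401×10⁻⁵ = 121700 N = 121.7 kN, compressive.

P ≈ 122 kN (compressive)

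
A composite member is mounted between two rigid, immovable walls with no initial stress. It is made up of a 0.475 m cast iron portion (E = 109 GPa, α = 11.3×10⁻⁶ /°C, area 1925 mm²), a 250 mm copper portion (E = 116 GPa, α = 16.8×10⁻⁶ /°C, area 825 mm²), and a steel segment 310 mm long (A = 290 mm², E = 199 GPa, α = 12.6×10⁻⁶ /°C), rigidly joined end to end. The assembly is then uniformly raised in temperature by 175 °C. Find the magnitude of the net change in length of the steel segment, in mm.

Free thermal expansion of the whole bar: Σ αᵢΔT Lᵢ = 11.3×10⁻⁶×175×475 + 16.8×10⁻⁶×175×250 + 12.6×10⁻⁶×175×310 = 2.358 mm.
The rigid supports impose zero overall length change; the single axial force P common to all segments must satisfy P Σ Lᵢ/(AᵢEᵢ) = δ_free.
Σ Lᵢ/(AᵢEᵢ) = 475/(1925×109×10³) + 250/(825×116×10³) + 310/(290×199×10³) = 1.025×10⁻⁵ mm/N.
Hence P = δ_free / Σ(L/AE) = 2.358/1.025×10⁻⁵ = 230.1 kN (compressive).
For the steel segment, free thermal change = 12.6×10⁻⁶×175×310 = 0.6835 mm and elastic change from P = 230100×310/(290×199×10³) = 1.236 mm; these oppose, so the net change is 0.552 mm (segment shortens).

|ΔL| ≈ 0.552 mm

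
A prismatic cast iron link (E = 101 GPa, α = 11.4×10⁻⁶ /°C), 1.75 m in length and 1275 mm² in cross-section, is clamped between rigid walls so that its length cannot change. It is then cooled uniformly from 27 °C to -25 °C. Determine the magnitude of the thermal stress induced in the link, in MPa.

σ ≈ 59.9 MPa (tensile)

Because both ends are immovable the net strain is zero, and the suppressed thermal strain is αΔT = 11.4×10⁻⁶ × 52 = 592.8×10⁻⁶.
Hence σ = E·αΔT = 101×10³ × 592.8×10⁻⁶ = 59.87 MPa, tensile.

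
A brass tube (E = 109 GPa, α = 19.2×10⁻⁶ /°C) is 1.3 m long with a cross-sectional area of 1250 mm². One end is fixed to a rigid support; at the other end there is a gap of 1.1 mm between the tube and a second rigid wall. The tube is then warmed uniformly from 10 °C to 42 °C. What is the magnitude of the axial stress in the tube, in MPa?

σ ≈ 0 MPa

Unrestrained expansion: δ_free = αΔT L = 19.2×10⁻⁶ × 32 × 1300 = 0.7987 mm.
Since δ_free = 0.799 mm is less than the 1.1 mm gap, the tube never touches the wall. No axial force develops.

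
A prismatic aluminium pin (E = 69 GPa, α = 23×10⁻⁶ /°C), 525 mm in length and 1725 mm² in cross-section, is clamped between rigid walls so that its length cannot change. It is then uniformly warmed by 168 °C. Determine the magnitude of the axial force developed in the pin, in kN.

With zero net strain, σ = E·αΔT = 69 GPa × 23×10⁻⁶ × 168 = 266.6 MPa.
Axial force P = σA = 266.6 × 1725 = 459900 N = 459.9 kN, compressive.

P ≈ 460 kN (compressive)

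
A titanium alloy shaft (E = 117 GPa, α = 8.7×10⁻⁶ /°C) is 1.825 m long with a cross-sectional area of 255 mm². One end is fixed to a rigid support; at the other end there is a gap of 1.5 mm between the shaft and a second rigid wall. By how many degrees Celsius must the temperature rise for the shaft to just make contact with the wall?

ΔT ≈ 94.5 °C

Contact occurs when the free expansion equals the gap: αΔT L = 1.5 mm.
So ΔT = g/(αL) = 1.5/(8.7×10⁻⁶ × 1825) = 94.47 °C.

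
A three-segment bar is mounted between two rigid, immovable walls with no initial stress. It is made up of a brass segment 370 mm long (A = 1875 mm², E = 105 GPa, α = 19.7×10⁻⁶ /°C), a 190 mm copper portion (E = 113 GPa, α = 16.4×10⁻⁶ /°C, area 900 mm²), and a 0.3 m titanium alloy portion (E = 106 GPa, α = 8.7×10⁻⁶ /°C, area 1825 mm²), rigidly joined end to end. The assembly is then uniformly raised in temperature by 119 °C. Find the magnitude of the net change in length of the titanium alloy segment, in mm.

If the supports were absent, the total length change would be Σ αᵢΔT Lᵢ = 19.7×10⁻⁶×119×370 + 16.4×10⁻⁶×119×190 + 8.7×10⁻⁶×119×300 = 1.549 mm.
The rigid supports impose zero overall length change; the single axial force P common to all segments must satisfy P Σ Lᵢ/(AᵢEᵢ) = δ_free.
Σ Lᵢ/(AᵢEᵢ) = 370/(1875×105×10³) + 190/(900×113×10³) + 300/(1825×106×10³) = 5.298×10⁻⁶ mm/N.
Hence P = δ_free / Σ(L/AE) = 1.549/5.298×10⁻⁶ = 292.3 kN (compressive).
For the titanium alloy segment, free thermal change = 8.7×10⁻⁶×119×300 = 0.3106 mm and elastic change from P = 292300×300/(1825×106×10³) = 0.4533 mm; these oppose, so the net change is 0.143 mm (segment shortens).

|ΔL| ≈ 0.143 mm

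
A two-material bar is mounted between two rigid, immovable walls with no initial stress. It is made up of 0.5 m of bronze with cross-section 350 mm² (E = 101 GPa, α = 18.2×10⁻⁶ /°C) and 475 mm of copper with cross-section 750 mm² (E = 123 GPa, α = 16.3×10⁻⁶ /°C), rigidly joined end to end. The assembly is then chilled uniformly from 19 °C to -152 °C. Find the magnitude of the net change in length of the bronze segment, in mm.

|ΔL| ≈ 0.555 mm

If the supports were absent, the total length change would be Σ αᵢΔT Lᵢ = 18.2×10⁻⁶×171×500 + 16.3×10⁻⁶×171×475 = 2.88 mm.
The walls prevent any net length change, so an axial force P (same in every segment) develops. Compatibility: P · Σ Lᵢ/(AᵢEᵢ) = δ_free.
Σ Lᵢ/(AᵢEᵢ) = 500/(350×101×10³) + 475/(750×123×10³) = 1.929×10⁻⁵ mm/N.
So P = 2.88 / 1.929×10⁻⁵ = 149.3 kN, tensile.
For the bronze segment, free thermal change = 18.2×10⁻⁶×171×500 = 1.556 mm and elastic change from P = 149300×500/(350×101×10³) = 2.111 mm; these oppose, so the net change is 0.555 mm (segment lengthens).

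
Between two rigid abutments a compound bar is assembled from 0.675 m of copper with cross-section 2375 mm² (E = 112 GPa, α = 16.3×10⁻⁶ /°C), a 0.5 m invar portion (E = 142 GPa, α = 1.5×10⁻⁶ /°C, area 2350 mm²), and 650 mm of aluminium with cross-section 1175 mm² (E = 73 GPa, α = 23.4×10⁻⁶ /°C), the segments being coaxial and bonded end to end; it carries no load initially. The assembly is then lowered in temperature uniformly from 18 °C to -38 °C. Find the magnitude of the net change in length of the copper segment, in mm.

With the walls removed the bar would change length by δ_free = Σ αᵢΔT Lᵢ = 16.3×10⁻⁶×56×675 + 1.5×10⁻⁶×56×500 + 23.4×10⁻⁶×56×650 = 1.51 mm.
Since the ends are fixed, an axial force P builds up, equal in every segment, with P · Σ Lᵢ/(AᵢEᵢ) = δ_free.
The series flexibility is Σ Lᵢ/(AᵢEᵢ) = 675/(2375×112×10³) + 500/(2350×142×10³) + 650/(1175×73×10³) = 1.161×10⁻⁵ mm/N.
Hence P = δ_free / Σ(L/AE) = 1.51/1.161×10⁻⁵ = 130 kN (tensile).
For the copper segment, free thermal change = 16.3×10⁻⁶×56×675 = 0.6161 mm and elastic change from P = 130000×675/(2375×112×10³) = 0.3299 mm; these oppose, so the net change is 0.286 mm (segment shortens).

|ΔL| ≈ 0.286 mm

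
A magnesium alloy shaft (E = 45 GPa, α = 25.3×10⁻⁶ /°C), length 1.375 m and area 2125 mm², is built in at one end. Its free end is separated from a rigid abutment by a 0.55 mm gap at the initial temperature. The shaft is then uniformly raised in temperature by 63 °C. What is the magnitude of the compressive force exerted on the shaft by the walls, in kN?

P ≈ 114 kN

If the wall were absent the shaft would grow by αΔT L = 25.3×10⁻⁶ × 63 × 1375 = 2.192 mm.
This exceeds the 0.55 mm gap, so the wall pushes back. The portion of expansion that must be recovered elastically is δ_free − gap = 2.192 − 0.55 = 1.642 mm.
That suppressed elongation corresponds to σ = E·Δ/L = 45×10³ × 1.642/1375 = 53.73 MPa.
Force on the wall = σA = 53.73 × 2125 mm² = 114.2 kN.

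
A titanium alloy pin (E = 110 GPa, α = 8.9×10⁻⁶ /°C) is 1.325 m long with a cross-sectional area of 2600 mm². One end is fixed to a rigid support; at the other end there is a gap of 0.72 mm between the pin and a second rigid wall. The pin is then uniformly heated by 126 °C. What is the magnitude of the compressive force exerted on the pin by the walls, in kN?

P ≈ 165 kN

Free thermal elongation = αΔT L = 8.9×10⁻⁶ × 126 × 1325 = 1.486 mm.
This exceeds the 0.72 mm gap, so the wall pushes back. The portion of expansion that must be recovered elastically is δ_free − gap = 1.486 − 0.72 = 0.7659 mm.
So σ = E(δ_free − g)/L = 110×10³ × 0.7659/1325 = 63.58 MPa.
P = σA = 63.58 × 2600 = 165.3 kN.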